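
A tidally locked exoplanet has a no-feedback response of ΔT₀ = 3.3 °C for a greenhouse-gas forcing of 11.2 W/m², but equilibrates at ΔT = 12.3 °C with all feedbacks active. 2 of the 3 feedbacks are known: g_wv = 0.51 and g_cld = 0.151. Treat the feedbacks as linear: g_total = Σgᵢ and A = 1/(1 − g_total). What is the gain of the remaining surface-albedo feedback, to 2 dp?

0.07

Amplification A = ΔT/ΔT₀ = 12.3/3.3 = 3.727.
Total gain g = 1 − 1/A = 1 − 1/3.727 = 0.7317.
Known gains sum to 0.51 + 0.151 = 0.661.
g_alb = 0.7317 − 0.661 = 0.07.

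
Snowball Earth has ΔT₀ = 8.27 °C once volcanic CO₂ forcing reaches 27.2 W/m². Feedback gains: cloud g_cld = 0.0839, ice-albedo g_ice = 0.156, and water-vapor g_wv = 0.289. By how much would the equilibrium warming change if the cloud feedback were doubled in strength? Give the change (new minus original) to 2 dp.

3.80 °C

Original: g = 0.5289, ΔT = 8.27/(1−0.5289) = 17.5547 °C.
With doubled cloud: g' = 0.6128, ΔT' = 8.27/(1−0.6128) = 21.3585 °C.
Change = 21.3585 − 17.5547 = 3.80 °C.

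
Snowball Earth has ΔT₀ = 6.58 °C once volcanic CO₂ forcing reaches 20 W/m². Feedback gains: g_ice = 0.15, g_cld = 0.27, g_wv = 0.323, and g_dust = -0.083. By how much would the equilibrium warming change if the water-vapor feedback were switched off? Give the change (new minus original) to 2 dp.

-9.43 °C

Original: g = 0.66, ΔT = 6.58/(1−0.66) = 19.3529 °C.
Without water-vapor: g' = 0.337, ΔT' = 6.58/(1−0.337) = 9.9246 °C.
Change = 9.9246 − 19.3529 = -9.43 °C.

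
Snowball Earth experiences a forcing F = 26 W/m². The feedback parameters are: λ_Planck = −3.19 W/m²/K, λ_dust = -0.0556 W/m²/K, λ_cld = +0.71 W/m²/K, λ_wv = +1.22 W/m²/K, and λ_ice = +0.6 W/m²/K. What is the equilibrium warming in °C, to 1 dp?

36.3 °C

Net feedback parameter λ = (−3.19) + (-0.0556) + (+0.71) + (+1.22) + (+0.6) = -0.7156 W/m²/K.
ΔT = −F/λ = −26/(-0.7156) = 36.3 °C.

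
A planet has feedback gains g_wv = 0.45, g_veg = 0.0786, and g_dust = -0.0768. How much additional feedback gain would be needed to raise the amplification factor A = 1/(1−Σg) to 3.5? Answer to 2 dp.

Current total gain = 0.4518.
Target gain for A = 3.5: g* = 1 − 1/3.5 = 0.7143.
Additional gain needed = 0.7143 − 0.4518 = 0.26.

0.26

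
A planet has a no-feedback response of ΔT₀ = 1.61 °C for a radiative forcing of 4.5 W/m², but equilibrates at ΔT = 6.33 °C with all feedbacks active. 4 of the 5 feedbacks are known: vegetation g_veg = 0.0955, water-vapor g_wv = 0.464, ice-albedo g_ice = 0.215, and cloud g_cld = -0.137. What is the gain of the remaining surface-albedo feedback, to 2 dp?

0.11

Amplification A = ΔT/ΔT₀ = 6.33/1.61 = 3.932.
Total gain g = 1 − 1/A = 1 − 1/3.932 = 0.7457.
Known gains sum to 0.0955 + 0.464 + 0.215 − 0.137 = 0.6375.
g_alb = 0.7457 − 0.6375 = 0.11.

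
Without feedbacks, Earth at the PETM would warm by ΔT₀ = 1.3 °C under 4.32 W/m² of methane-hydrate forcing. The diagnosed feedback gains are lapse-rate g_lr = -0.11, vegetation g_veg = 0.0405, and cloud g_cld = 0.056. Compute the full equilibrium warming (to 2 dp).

Total gain g = -0.11 + 0.0405 + 0.056 = -0.0135.
Amplification A = 1/(1 + 0.0135) = 0.9867.
ΔT = 1.3 × 0.9867 = 1.28 °C.

1.28 °C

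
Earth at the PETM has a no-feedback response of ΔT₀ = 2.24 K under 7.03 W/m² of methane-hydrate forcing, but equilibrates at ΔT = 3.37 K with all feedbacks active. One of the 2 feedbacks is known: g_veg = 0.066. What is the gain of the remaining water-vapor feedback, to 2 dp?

Amplification A = ΔT/ΔT₀ = 3.37/2.24 = 1.504.
Total gain g = 1 − 1/A = 1 − 1/1.504 = 0.3351.
The known gain is 0.066.
g_wv = 0.3351 − 0.066 = 0.27.

0.27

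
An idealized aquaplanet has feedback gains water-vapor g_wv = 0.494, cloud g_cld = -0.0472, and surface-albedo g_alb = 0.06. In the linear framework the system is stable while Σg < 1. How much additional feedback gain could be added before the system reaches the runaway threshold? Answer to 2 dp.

Current total gain = 0.494 − 0.0472 + 0.06 = 0.5068.
Margin to runaway = 1 − 0.5068 = 0.49.

0.49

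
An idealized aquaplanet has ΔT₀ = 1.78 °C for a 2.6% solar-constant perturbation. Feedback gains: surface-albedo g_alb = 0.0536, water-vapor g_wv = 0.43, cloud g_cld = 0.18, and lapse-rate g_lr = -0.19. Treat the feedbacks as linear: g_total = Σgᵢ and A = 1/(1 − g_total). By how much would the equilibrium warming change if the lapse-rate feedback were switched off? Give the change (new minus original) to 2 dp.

Original: g = 0.4736, ΔT = 1.78/(1−0.4736) = 3.3815 °C.
Without lapse-rate: g' = 0.6636, ΔT' = 1.78/(1−0.6636) = 5.2913 °C.
Change = 5.2913 − 3.3815 = 1.91 °C.

1.91 °C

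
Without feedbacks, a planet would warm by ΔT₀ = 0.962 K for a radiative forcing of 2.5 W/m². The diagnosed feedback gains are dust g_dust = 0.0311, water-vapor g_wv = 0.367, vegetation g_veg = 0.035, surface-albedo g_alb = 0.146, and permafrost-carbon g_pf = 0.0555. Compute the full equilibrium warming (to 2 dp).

2.63 K

Total gain g = 0.0311 + 0.367 + 0.035 + 0.146 + 0.0555 = 0.6346.
Amplification A = 1/(1 − 0.6346) = 2.737.
ΔT = 0.962 × 2.737 = 2.63 K.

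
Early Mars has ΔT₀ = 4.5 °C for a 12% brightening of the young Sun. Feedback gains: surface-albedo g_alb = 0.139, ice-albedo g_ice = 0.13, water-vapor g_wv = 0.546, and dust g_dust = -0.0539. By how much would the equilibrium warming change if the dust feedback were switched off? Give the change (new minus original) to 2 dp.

Original: g = 0.7611, ΔT = 4.5/(1−0.7611) = 18.8363 °C.
Without dust: g' = 0.815, ΔT' = 4.5/(1−0.815) = 24.3243 °C.
Change = 24.3243 − 18.8363 = 5.49 °C.

5.49 °C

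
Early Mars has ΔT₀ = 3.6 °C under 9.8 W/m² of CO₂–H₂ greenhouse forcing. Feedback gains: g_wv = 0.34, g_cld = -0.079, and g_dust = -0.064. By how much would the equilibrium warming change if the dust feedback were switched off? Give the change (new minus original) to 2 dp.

Original: g = 0.197, ΔT = 3.6/(1−0.197) = 4.4832 °C.
Without dust: g' = 0.261, ΔT' = 3.6/(1−0.261) = 4.8714 °C.
Change = 4.8714 − 4.4832 = 0.39 °C.

0.39 °C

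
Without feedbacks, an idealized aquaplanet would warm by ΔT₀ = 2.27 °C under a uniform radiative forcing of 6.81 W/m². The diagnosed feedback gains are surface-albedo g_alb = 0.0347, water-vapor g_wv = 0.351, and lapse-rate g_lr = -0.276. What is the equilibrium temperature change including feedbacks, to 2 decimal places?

Total gain g = 0.0347 + 0.351 − 0.276 = 0.1097.
Amplification A = 1/(1 − 0.1097) = 1.123.
ΔT = 2.27 × 1.123 = 2.55 °C.

2.55 °C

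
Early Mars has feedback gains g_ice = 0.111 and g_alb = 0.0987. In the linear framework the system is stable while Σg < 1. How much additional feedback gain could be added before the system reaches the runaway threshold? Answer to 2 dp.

Current total gain = 0.111 + 0.0987 = 0.2097.
Margin to runaway = 1 − 0.2097 = 0.79.

0.79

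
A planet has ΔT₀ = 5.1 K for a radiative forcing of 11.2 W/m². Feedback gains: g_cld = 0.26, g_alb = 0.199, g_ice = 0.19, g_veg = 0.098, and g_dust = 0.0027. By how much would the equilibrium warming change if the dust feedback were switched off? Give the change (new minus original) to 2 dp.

-0.22 K

Original: g = 0.7497, ΔT = 5.1/(1−0.7497) = 20.3755 K.
Without dust: g' = 0.747, ΔT' = 5.1/(1−0.747) = 20.1581 K.
Change = 20.1581 − 20.3755 = -0.22 K.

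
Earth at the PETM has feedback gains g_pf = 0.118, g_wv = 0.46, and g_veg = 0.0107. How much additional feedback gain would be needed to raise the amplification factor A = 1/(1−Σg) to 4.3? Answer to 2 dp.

Current total gain = 0.5887.
Target gain for A = 4.3: g* = 1 − 1/4.3 = 0.7674.
Additional gain needed = 0.7674 − 0.5887 = 0.18.

0.18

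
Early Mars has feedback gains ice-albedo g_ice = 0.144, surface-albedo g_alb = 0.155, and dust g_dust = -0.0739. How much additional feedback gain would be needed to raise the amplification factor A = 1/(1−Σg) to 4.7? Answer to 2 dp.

Current total gain = 0.2251.
Target gain for A = 4.7: g* = 1 − 1/4.7 = 0.7872.
Additional gain needed = 0.7872 − 0.2251 = 0.56.

0.56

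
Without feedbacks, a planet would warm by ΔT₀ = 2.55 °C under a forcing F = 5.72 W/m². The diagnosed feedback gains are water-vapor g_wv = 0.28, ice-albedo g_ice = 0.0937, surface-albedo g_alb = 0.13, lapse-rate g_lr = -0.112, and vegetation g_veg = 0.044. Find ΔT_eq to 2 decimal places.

4.52 °C

Total gain g = 0.28 + 0.0937 + 0.13 − 0.112 + 0.044 = 0.4357.
Amplification A = 1/(1 − 0.4357) = 1.772.
ΔT = 2.55 × 1.772 = 4.52 °C.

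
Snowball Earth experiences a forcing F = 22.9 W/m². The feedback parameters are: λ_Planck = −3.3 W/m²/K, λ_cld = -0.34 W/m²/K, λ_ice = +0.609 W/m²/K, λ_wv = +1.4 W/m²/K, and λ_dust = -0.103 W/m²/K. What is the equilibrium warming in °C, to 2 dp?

Net feedback parameter λ = (−3.3) + (-0.34) + (+0.609) + (+1.4) + (-0.103) = -1.734 W/m²/K.
ΔT = −F/λ = −22.9/(-1.734) = 13.21 °C.

13.21 °C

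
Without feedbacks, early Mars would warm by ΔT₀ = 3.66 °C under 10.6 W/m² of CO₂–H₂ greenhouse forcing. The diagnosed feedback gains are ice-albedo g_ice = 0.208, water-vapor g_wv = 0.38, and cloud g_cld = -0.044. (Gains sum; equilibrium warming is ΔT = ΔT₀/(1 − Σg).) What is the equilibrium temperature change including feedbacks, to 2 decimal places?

8.03 °C

Total gain g = 0.208 + 0.38 − 0.044 = 0.544.
Amplification A = 1/(1 − 0.544) = 2.193.
ΔT = 3.66 × 2.193 = 8.03 °C.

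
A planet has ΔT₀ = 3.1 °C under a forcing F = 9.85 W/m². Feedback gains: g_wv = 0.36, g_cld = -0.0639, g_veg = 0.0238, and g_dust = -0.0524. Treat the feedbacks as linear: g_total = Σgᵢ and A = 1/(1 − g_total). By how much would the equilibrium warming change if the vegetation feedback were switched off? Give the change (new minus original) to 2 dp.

-0.13 °C

Original: g = 0.2675, ΔT = 3.1/(1−0.2675) = 4.2321 °C.
Without vegetation: g' = 0.2437, ΔT' = 3.1/(1−0.2437) = 4.0989 °C.
Change = 4.0989 − 4.2321 = -0.13 °C.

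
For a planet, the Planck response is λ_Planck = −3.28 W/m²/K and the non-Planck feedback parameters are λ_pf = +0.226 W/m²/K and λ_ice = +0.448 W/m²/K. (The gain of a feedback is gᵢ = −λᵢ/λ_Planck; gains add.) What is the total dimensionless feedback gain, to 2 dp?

Convert to gains: g_pf = 0.226/3.28 = 0.0689; g_ice = 0.448/3.28 = 0.1366.
Total gain g = 0.2055.

0.21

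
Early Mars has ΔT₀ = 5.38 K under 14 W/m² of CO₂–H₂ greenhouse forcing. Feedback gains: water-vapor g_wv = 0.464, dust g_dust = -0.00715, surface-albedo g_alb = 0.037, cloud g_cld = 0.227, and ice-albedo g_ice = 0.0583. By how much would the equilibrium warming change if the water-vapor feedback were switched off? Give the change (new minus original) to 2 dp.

-16.50 K

Original: g = 0.77915, ΔT = 5.38/(1−0.77915) = 24.3604 K.
Without water-vapor: g' = 0.31515, ΔT' = 5.38/(1−0.31515) = 7.8557 K.
Change = 7.8557 − 24.3604 = -16.50 K.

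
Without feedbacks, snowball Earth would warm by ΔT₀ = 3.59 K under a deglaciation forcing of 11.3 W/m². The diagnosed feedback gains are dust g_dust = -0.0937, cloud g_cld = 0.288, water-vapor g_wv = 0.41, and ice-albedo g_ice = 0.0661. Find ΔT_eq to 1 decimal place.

Total gain g = -0.0937 + 0.288 + 0.41 + 0.0661 = 0.6704.
Amplification A = 1/(1 − 0.6704) = 3.034.
ΔT = 3.59 × 3.034 = 10.9 K.

10.9 K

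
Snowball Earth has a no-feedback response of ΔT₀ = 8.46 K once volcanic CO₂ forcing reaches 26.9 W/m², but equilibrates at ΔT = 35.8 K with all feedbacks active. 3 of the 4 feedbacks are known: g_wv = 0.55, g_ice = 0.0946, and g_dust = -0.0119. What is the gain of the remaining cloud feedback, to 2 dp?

0.13

Amplification A = ΔT/ΔT₀ = 35.8/8.46 = 4.232.
Total gain g = 1 − 1/A = 1 − 1/4.232 = 0.7637.
Known gains sum to 0.55 + 0.0946 − 0.0119 = 0.6327.
g_cld = 0.7637 − 0.6327 = 0.13.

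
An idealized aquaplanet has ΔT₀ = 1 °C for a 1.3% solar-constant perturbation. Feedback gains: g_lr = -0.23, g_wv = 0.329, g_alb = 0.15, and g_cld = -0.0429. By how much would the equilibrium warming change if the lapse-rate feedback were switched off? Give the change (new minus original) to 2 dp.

Original: g = 0.2061, ΔT = 1/(1−0.2061) = 1.2596 °C.
Without lapse-rate: g' = 0.4361, ΔT' = 1/(1−0.4361) = 1.7734 °C.
Change = 1.7734 − 1.2596 = 0.51 °C.

0.51 °C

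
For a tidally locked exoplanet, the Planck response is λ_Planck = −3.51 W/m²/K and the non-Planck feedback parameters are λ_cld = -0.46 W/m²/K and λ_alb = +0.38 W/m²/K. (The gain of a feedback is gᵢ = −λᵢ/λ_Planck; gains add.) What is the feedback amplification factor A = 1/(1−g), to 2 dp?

0.98

Convert to gains: g_cld = -0.46/3.51 = -0.1311; g_alb = 0.38/3.51 = 0.1083.
Total gain g = -0.0228.
A = 1/(1 + 0.0228) = 0.98.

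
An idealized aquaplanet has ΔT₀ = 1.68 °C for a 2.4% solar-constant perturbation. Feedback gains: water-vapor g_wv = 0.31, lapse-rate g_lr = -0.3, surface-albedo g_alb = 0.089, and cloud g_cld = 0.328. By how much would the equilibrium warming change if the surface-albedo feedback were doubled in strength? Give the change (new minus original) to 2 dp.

0.54 °C

Original: g = 0.427, ΔT = 1.68/(1−0.427) = 2.9319 °C.
With doubled surface-albedo: g' = 0.516, ΔT' = 1.68/(1−0.516) = 3.4711 °C.
Change = 3.4711 − 2.9319 = 0.54 °C.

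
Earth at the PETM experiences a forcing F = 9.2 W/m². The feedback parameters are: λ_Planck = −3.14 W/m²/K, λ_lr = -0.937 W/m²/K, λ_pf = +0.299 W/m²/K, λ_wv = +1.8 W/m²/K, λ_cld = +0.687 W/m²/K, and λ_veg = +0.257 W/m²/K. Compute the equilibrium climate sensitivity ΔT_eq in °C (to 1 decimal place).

Net feedback parameter λ = (−3.14) + (-0.937) + (+0.299) + (+1.8) + (+0.687) + (+0.257) = -1.034 W/m²/K.
ΔT = −F/λ = −9.2/(-1.034) = 8.9 °C.

8.9 °C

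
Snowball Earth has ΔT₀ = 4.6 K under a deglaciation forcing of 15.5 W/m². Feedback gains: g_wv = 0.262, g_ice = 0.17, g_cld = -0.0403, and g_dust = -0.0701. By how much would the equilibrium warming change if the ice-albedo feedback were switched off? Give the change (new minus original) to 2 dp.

Original: g = 0.3216, ΔT = 4.6/(1−0.3216) = 6.7807 K.
Without ice-albedo: g' = 0.1516, ΔT' = 4.6/(1−0.1516) = 5.4220 K.
Change = 5.4220 − 6.7807 = -1.36 K.

-1.36 K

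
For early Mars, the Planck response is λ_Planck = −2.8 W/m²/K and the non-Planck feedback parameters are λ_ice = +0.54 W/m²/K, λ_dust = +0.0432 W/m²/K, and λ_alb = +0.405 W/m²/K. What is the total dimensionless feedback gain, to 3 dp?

0.353

Convert to gains: g_ice = 0.54/2.8 = 0.1929; g_dust = 0.0432/2.8 = 0.01543; g_alb = 0.405/2.8 = 0.1446.
Total gain g = 0.35293.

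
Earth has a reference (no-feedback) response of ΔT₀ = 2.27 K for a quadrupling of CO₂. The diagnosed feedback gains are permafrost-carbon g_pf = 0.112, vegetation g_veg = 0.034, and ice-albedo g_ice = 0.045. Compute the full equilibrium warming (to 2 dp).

2.81 K

Total gain g = 0.112 + 0.034 + 0.045 = 0.191.
Amplification A = 1/(1 − 0.191) = 1.236.
ΔT = 2.27 × 1.236 = 2.81 K.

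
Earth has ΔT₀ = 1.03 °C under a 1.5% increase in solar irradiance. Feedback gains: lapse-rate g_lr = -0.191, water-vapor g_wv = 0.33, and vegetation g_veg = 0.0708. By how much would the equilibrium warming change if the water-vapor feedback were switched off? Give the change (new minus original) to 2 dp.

-0.38 °C

Original: g = 0.2098, ΔT = 1.03/(1−0.2098) = 1.3035 °C.
Without water-vapor: g' = -0.1202, ΔT' = 1.03/(1+0.1202) = 0.9195 °C.
Change = 0.9195 − 1.3035 = -0.38 °C.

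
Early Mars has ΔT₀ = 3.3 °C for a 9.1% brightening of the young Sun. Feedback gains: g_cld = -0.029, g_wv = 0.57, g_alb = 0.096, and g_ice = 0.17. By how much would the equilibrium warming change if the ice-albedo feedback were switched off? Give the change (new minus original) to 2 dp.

Original: g = 0.807, ΔT = 3.3/(1−0.807) = 17.0984 °C.
Without ice-albedo: g' = 0.637, ΔT' = 3.3/(1−0.637) = 9.0909 °C.
Change = 9.0909 − 17.0984 = -8.01 °C.

-8.01 °C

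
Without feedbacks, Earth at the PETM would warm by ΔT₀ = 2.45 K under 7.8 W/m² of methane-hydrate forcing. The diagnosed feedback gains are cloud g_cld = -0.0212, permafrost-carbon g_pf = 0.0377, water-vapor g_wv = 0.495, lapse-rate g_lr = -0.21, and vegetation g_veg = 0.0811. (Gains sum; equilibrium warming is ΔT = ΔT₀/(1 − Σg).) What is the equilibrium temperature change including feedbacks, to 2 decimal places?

3.97 K

Total gain g = -0.0212 + 0.0377 + 0.495 − 0.21 + 0.0811 = 0.3826.
Amplification A = 1/(1 − 0.3826) = 1.62.
ΔT = 2.45 × 1.62 = 3.97 K.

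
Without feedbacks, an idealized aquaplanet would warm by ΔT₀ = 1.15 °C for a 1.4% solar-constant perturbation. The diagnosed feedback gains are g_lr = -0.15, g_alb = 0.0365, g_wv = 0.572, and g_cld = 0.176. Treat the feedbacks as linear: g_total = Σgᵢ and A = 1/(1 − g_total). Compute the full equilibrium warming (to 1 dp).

Total gain g = -0.15 + 0.0365 + 0.572 + 0.176 = 0.6345.
Amplification A = 1/(1 − 0.6345) = 2.736.
ΔT = 1.15 × 2.736 = 3.1 °C.

3.1 °C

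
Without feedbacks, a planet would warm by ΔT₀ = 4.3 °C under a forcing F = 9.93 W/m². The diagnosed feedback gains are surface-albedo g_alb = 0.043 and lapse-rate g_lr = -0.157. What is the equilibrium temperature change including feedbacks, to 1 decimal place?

Total gain g = 0.043 − 0.157 = -0.114.
Amplification A = 1/(1 + 0.114) = 0.8977.
ΔT = 4.3 × 0.8977 = 3.9 °C.

3.9 °C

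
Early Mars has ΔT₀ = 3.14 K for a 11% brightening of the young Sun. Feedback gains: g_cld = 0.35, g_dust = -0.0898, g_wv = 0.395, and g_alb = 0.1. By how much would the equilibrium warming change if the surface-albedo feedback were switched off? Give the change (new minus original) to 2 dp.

-3.72 K

Original: g = 0.7552, ΔT = 3.14/(1−0.7552) = 12.8268 K.
Without surface-albedo: g' = 0.6552, ΔT' = 3.14/(1−0.6552) = 9.1067 K.
Change = 9.1067 − 12.8268 = -3.72 K.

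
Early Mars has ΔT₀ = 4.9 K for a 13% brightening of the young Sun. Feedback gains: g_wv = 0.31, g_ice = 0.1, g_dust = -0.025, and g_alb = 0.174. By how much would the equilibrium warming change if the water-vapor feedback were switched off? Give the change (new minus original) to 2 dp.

Original: g = 0.559, ΔT = 4.9/(1−0.559) = 11.1111 K.
Without water-vapor: g' = 0.249, ΔT' = 4.9/(1−0.249) = 6.5246 K.
Change = 6.5246 − 11.1111 = -4.59 K.

-4.59 K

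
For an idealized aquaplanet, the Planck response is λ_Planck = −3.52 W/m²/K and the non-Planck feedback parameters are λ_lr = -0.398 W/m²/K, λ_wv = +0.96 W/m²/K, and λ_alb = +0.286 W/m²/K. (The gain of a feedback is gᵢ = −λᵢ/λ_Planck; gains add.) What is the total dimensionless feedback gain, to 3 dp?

Convert to gains: g_lr = -0.398/3.52 = -0.1131; g_wv = 0.96/3.52 = 0.2727; g_alb = 0.286/3.52 = 0.08125.
Total gain g = 0.24085.

0.241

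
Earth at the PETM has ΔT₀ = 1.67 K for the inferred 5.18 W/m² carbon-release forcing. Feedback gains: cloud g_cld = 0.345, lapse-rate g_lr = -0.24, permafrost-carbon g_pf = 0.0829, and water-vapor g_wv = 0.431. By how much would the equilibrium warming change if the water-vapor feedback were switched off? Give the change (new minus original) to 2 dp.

-2.33 K

Original: g = 0.6189, ΔT = 1.67/(1−0.6189) = 4.3821 K.
Without water-vapor: g' = 0.1879, ΔT' = 1.67/(1−0.1879) = 2.0564 K.
Change = 2.0564 − 4.3821 = -2.33 K.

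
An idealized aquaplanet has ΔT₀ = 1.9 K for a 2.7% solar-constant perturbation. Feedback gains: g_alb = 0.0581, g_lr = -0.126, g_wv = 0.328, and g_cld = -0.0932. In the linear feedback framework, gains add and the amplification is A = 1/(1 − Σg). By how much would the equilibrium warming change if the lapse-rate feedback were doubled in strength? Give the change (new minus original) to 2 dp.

-0.30 K

Original: g = 0.1669, ΔT = 1.9/(1−0.1669) = 2.2806 K.
With doubled lapse-rate: g' = 0.0409, ΔT' = 1.9/(1−0.0409) = 1.9810 K.
Change = 1.9810 − 2.2806 = -0.30 K.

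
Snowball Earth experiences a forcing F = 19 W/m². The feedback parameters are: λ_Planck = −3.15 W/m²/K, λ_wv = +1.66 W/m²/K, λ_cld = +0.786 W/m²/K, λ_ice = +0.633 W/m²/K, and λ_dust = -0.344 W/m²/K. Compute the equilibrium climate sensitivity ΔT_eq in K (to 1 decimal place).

Net feedback parameter λ = (−3.15) + (+1.66) + (+0.786) + (+0.633) + (-0.344) = -0.415 W/m²/K.
ΔT = −F/λ = −19/(-0.415) = 45.8 K.

45.8 K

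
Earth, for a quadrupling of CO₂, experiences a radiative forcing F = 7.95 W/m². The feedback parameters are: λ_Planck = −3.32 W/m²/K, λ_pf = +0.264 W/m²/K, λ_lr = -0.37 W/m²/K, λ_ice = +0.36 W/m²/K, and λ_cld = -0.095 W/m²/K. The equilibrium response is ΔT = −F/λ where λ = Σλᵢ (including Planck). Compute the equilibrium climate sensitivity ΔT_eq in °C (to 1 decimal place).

2.5 °C

Net feedback parameter λ = (−3.32) + (+0.264) + (-0.37) + (+0.36) + (-0.095) = -3.161 W/m²/K.
ΔT = −F/λ = −7.95/(-3.161) = 2.5 °C.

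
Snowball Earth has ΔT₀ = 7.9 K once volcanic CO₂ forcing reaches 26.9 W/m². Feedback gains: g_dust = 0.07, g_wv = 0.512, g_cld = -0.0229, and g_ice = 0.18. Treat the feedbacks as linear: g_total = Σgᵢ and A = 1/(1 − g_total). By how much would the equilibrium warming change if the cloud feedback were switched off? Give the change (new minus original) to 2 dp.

2.91 K

Original: g = 0.7391, ΔT = 7.9/(1−0.7391) = 30.2798 K.
Without cloud: g' = 0.762, ΔT' = 7.9/(1−0.762) = 33.1933 K.
Change = 33.1933 − 30.2798 = 2.91 K.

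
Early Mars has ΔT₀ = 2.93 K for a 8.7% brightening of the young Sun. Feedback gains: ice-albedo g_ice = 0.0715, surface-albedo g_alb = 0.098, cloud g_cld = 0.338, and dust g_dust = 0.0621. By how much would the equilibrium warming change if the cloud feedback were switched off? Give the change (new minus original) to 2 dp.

-2.99 K

Original: g = 0.5696, ΔT = 2.93/(1−0.5696) = 6.8076 K.
Without cloud: g' = 0.2316, ΔT' = 2.93/(1−0.2316) = 3.8131 K.
Change = 3.8131 − 6.8076 = -2.99 K.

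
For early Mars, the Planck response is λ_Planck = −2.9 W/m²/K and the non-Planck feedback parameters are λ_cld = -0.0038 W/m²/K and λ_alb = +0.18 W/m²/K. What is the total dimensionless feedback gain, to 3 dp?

Convert to gains: g_cld = -0.0038/2.9 = -0.00131; g_alb = 0.18/2.9 = 0.06207.
Total gain g = 0.06076.

0.061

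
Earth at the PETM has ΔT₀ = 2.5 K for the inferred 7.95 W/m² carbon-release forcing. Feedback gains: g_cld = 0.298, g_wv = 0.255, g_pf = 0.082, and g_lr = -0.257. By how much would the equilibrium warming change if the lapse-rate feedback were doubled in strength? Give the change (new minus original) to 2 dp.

-1.18 K

Original: g = 0.378, ΔT = 2.5/(1−0.378) = 4.0193 K.
With doubled lapse-rate: g' = 0.121, ΔT' = 2.5/(1−0.121) = 2.8441 K.
Change = 2.8441 − 4.0193 = -1.18 K.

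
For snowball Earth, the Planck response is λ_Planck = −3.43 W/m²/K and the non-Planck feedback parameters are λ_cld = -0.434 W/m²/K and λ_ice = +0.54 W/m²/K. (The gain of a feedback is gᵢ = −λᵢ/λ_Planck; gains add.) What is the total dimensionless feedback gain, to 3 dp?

Convert to gains: g_cld = -0.434/3.43 = -0.1265; g_ice = 0.54/3.43 = 0.1574.
Total gain g = 0.0309.

0.031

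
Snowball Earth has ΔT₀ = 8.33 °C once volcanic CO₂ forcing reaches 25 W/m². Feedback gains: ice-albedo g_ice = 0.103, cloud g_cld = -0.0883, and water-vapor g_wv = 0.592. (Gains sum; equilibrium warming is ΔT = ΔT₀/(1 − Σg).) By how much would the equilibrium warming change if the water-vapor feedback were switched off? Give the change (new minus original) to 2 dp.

-12.73 °C

Original: g = 0.6067, ΔT = 8.33/(1−0.6067) = 21.1798 °C.
Without water-vapor: g' = 0.0147, ΔT' = 8.33/(1−0.0147) = 8.4543 °C.
Change = 8.4543 − 21.1798 = -12.73 °C.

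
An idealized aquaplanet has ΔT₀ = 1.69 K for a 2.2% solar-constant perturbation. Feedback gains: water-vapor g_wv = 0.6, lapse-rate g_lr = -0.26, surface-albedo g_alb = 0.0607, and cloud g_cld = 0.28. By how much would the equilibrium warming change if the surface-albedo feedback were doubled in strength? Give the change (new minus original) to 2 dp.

1.24 K

Original: g = 0.6807, ΔT = 1.69/(1−0.6807) = 5.2928 K.
With doubled surface-albedo: g' = 0.7414, ΔT' = 1.69/(1−0.7414) = 6.5352 K.
Change = 6.5352 − 5.2928 = 1.24 K.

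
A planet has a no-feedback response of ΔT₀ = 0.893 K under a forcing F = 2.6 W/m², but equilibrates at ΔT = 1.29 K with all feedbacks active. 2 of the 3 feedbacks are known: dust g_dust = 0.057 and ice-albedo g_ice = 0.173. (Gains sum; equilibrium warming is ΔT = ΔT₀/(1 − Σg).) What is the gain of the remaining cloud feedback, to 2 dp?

0.08

Amplification A = ΔT/ΔT₀ = 1.29/0.893 = 1.445.
Total gain g = 1 − 1/A = 1 − 1/1.445 = 0.308.
Known gains sum to 0.057 + 0.173 = 0.23.
g_cld = 0.308 − 0.23 = 0.08.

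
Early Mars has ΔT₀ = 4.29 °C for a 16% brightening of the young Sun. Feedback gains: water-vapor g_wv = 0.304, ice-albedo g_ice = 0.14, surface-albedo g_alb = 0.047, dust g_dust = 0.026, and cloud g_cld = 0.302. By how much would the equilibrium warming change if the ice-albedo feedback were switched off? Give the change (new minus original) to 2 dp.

Original: g = 0.819, ΔT = 4.29/(1−0.819) = 23.7017 °C.
Without ice-albedo: g' = 0.679, ΔT' = 4.29/(1−0.679) = 13.3645 °C.
Change = 13.3645 − 23.7017 = -10.34 °C.

-10.34 °C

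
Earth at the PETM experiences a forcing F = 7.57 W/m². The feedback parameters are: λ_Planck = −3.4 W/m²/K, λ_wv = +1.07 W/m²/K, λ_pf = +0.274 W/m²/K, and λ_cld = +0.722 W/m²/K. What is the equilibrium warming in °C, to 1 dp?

5.7 °C

Net feedback parameter λ = (−3.4) + (+1.07) + (+0.274) + (+0.722) = -1.334 W/m²/K.
ΔT = −F/λ = −7.57/(-1.334) = 5.7 °C.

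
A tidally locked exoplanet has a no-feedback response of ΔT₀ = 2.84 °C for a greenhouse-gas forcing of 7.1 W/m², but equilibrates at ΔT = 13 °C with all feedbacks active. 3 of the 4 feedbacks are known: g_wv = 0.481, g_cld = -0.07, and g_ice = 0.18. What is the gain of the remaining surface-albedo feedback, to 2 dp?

0.19

Amplification A = ΔT/ΔT₀ = 13/2.84 = 4.577.
Total gain g = 1 − 1/A = 1 − 1/4.577 = 0.7815.
Known gains sum to 0.481 − 0.07 + 0.18 = 0.591.
g_alb = 0.7815 − 0.591 = 0.19.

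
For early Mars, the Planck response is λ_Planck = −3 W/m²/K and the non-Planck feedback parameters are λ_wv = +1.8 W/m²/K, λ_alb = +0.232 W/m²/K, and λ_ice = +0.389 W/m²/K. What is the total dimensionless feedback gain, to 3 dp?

Convert to gains: g_wv = 1.8/3 = 0.6; g_alb = 0.232/3 = 0.07733; g_ice = 0.389/3 = 0.1297.
Total gain g = 0.80703.

0.807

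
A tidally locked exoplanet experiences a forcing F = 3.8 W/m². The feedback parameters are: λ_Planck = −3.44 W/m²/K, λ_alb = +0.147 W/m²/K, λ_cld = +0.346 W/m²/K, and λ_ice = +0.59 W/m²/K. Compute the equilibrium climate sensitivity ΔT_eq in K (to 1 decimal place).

1.6 K

Net feedback parameter λ = (−3.44) + (+0.147) + (+0.346) + (+0.59) = -2.357 W/m²/K.
ΔT = −F/λ = −3.8/(-2.357) = 1.6 K.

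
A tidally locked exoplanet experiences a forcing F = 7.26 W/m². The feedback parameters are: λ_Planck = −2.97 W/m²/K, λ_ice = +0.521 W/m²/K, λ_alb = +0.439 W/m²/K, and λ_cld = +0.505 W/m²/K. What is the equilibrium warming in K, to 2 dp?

4.82 K

Net feedback parameter λ = (−2.97) + (+0.521) + (+0.439) + (+0.505) = -1.505 W/m²/K.
ΔT = −F/λ = −7.26/(-1.505) = 4.82 K.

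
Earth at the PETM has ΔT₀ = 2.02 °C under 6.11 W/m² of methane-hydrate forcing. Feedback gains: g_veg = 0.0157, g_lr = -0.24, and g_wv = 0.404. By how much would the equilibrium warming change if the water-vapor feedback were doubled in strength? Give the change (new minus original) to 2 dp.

Original: g = 0.1797, ΔT = 2.02/(1−0.1797) = 2.4625 °C.
With doubled water-vapor: g' = 0.5837, ΔT' = 2.02/(1−0.5837) = 4.8523 °C.
Change = 4.8523 − 2.4625 = 2.39 °C.

2.39 °C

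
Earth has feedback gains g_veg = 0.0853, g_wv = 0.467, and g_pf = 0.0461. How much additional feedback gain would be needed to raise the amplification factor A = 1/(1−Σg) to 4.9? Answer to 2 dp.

Current total gain = 0.5984.
Target gain for A = 4.9: g* = 1 − 1/4.9 = 0.7959.
Additional gain needed = 0.7959 − 0.5984 = 0.20.

0.20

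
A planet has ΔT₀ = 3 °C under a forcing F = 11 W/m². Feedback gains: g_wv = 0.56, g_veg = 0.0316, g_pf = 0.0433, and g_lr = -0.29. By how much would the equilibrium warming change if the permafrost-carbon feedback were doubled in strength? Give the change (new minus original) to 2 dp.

Original: g = 0.3449, ΔT = 3/(1−0.3449) = 4.5795 °C.
With doubled permafrost-carbon: g' = 0.3882, ΔT' = 3/(1−0.3882) = 4.9036 °C.
Change = 4.9036 − 4.5795 = 0.32 °C.

0.32 °C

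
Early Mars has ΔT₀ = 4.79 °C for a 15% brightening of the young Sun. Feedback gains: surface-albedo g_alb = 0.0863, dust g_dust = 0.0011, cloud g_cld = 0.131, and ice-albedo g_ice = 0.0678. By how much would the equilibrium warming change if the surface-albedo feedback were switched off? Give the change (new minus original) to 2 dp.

Original: g = 0.2862, ΔT = 4.79/(1−0.2862) = 6.7106 °C.
Without surface-albedo: g' = 0.1999, ΔT' = 4.79/(1−0.1999) = 5.9868 °C.
Change = 5.9868 − 6.7106 = -0.72 °C.

-0.72 °C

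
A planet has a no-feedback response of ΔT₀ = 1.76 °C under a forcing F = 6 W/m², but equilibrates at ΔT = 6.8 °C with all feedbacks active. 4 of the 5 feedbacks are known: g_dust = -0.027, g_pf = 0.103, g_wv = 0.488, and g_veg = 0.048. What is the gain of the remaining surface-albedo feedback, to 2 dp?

Amplification A = ΔT/ΔT₀ = 6.8/1.76 = 3.864.
Total gain g = 1 − 1/A = 1 − 1/3.864 = 0.7412.
Known gains sum to -0.027 + 0.103 + 0.488 + 0.048 = 0.612.
g_alb = 0.7412 − 0.612 = 0.13.

0.13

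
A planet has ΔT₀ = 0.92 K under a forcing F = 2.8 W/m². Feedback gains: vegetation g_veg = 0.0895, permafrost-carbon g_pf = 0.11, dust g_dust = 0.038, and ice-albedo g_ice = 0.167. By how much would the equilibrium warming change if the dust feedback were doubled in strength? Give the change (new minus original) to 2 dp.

0.11 K

Original: g = 0.4045, ΔT = 0.92/(1−0.4045) = 1.5449 K.
With doubled dust: g' = 0.4425, ΔT' = 0.92/(1−0.4425) = 1.6502 K.
Change = 1.6502 − 1.5449 = 0.11 K.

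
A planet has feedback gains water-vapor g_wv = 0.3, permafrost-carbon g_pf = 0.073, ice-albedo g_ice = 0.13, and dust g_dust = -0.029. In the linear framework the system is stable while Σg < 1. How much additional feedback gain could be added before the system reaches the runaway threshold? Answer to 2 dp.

Current total gain = 0.3 + 0.073 + 0.13 − 0.029 = 0.474.
Margin to runaway = 1 − 0.474 = 0.53.

0.53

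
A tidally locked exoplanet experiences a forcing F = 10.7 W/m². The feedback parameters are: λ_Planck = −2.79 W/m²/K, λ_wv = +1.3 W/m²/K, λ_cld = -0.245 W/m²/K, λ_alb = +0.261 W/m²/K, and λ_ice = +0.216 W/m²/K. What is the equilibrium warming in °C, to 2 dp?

Net feedback parameter λ = (−2.79) + (+1.3) + (-0.245) + (+0.261) + (+0.216) = -1.258 W/m²/K.
ΔT = −F/λ = −10.7/(-1.258) = 8.51 °C.

8.51 °C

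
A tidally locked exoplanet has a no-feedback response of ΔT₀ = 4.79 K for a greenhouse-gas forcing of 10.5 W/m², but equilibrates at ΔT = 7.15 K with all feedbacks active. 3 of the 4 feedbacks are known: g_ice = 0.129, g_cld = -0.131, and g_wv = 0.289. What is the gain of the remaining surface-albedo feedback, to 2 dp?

0.04

Amplification A = ΔT/ΔT₀ = 7.15/4.79 = 1.493.
Total gain g = 1 − 1/A = 1 − 1/1.493 = 0.3302.
Known gains sum to 0.129 − 0.131 + 0.289 = 0.287.
g_alb = 0.3302 − 0.287 = 0.04.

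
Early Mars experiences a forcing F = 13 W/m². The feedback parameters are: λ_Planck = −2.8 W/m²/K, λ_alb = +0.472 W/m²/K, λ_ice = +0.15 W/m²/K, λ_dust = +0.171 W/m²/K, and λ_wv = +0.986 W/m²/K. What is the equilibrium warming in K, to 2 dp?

Net feedback parameter λ = (−2.8) + (+0.472) + (+0.15) + (+0.171) + (+0.986) = -1.021 W/m²/K.
ΔT = −F/λ = −13/(-1.021) = 12.73 K.

12.73 K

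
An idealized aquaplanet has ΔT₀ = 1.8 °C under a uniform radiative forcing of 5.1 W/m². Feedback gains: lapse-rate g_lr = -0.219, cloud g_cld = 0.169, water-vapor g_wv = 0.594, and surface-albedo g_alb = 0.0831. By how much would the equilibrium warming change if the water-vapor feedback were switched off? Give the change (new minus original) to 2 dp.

Original: g = 0.6271, ΔT = 1.8/(1−0.6271) = 4.8270 °C.
Without water-vapor: g' = 0.0331, ΔT' = 1.8/(1−0.0331) = 1.8616 °C.
Change = 1.8616 − 4.8270 = -2.97 °C.

-2.97 °C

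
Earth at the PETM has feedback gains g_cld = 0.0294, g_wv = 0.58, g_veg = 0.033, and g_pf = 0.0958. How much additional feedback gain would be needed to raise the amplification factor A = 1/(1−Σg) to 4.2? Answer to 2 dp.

0.02

Current total gain = 0.7382.
Target gain for A = 4.2: g* = 1 − 1/4.2 = 0.7619.
Additional gain needed = 0.7619 − 0.7382 = 0.02.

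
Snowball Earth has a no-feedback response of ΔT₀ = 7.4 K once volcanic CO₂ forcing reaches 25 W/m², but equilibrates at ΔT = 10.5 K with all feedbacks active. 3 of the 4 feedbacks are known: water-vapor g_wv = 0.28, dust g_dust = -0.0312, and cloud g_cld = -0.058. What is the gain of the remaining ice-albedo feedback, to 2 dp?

0.10

Amplification A = ΔT/ΔT₀ = 10.5/7.4 = 1.419.
Total gain g = 1 − 1/A = 1 − 1/1.419 = 0.2953.
Known gains sum to 0.28 − 0.0312 − 0.058 = 0.1908.
g_ice = 0.2953 − 0.1908 = 0.10.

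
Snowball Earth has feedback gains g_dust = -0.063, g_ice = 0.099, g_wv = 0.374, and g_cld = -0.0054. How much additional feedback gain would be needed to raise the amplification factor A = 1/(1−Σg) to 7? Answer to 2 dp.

0.45

Current total gain = 0.4046.
Target gain for A = 7: g* = 1 − 1/7 = 0.8571.
Additional gain needed = 0.8571 − 0.4046 = 0.45.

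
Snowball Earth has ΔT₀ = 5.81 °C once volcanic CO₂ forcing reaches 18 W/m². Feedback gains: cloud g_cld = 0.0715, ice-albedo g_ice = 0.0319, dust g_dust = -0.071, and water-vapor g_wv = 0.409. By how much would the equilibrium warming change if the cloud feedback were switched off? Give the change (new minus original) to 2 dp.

Original: g = 0.4414, ΔT = 5.81/(1−0.4414) = 10.4010 °C.
Without cloud: g' = 0.3699, ΔT' = 5.81/(1−0.3699) = 9.2208 °C.
Change = 9.2208 − 10.4010 = -1.18 °C.

-1.18 °C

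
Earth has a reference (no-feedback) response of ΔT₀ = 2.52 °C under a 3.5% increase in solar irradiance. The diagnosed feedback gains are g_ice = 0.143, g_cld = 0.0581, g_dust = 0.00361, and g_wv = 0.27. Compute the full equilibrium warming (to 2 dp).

4.80 °C

Total gain g = 0.143 + 0.0581 + 0.00361 + 0.27 = 0.47471.
Amplification A = 1/(1 − 0.47471) = 1.904.
ΔT = 2.52 × 1.904 = 4.80 °C.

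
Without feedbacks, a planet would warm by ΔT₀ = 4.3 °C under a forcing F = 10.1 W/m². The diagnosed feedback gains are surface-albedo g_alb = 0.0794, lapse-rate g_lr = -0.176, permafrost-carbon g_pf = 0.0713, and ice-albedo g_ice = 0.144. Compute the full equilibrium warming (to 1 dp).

4.9 °C

Total gain g = 0.0794 − 0.176 + 0.0713 + 0.144 = 0.1187.
Amplification A = 1/(1 − 0.1187) = 1.135.
ΔT = 4.3 × 1.135 = 4.9 °C.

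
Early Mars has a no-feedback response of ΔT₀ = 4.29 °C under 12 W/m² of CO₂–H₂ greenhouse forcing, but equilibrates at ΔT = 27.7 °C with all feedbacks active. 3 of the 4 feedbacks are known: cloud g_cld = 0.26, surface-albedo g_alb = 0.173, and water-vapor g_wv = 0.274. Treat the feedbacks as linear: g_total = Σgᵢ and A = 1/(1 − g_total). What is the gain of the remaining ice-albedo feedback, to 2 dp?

0.14

Amplification A = ΔT/ΔT₀ = 27.7/4.29 = 6.457.
Total gain g = 1 − 1/A = 1 − 1/6.457 = 0.8451.
Known gains sum to 0.26 + 0.173 + 0.274 = 0.707.
g_ice = 0.8451 − 0.707 = 0.14.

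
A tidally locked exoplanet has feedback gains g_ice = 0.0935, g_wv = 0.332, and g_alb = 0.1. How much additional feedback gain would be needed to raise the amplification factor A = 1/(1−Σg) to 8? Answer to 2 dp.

0.35

Current total gain = 0.5255.
Target gain for A = 8: g* = 1 − 1/8 = 0.875.
Additional gain needed = 0.875 − 0.5255 = 0.35.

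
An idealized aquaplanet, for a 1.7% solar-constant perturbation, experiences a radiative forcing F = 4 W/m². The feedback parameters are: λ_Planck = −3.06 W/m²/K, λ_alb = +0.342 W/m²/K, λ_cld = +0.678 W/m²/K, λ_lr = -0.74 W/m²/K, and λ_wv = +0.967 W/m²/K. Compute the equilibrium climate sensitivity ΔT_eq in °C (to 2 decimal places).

2.21 °C

Net feedback parameter λ = (−3.06) + (+0.342) + (+0.678) + (-0.74) + (+0.967) = -1.813 W/m²/K.
ΔT = −F/λ = −4/(-1.813) = 2.21 °C.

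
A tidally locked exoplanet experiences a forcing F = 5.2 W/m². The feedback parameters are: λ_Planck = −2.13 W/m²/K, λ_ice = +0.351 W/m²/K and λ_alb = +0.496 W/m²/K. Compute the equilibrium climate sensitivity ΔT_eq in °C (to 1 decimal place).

4.1 °C

Net feedback parameter λ = (−2.13) + (+0.351) + (+0.496) = -1.283 W/m²/K.
ΔT = −F/λ = −5.2/(-1.283) = 4.1 °C.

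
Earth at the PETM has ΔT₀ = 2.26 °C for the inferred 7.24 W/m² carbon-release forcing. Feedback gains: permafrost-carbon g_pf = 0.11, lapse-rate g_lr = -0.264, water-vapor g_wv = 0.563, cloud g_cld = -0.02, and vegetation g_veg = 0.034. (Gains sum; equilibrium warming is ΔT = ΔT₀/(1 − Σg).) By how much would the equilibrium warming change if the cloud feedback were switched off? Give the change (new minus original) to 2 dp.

Original: g = 0.423, ΔT = 2.26/(1−0.423) = 3.9168 °C.
Without cloud: g' = 0.443, ΔT' = 2.26/(1−0.443) = 4.0575 °C.
Change = 4.0575 − 3.9168 = 0.14 °C.

0.14 °C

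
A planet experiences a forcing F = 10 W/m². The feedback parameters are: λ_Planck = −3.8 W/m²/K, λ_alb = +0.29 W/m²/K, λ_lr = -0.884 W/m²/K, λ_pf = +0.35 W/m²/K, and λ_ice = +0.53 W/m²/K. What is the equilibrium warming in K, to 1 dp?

Net feedback parameter λ = (−3.8) + (+0.29) + (-0.884) + (+0.35) + (+0.53) = -3.514 W/m²/K.
ΔT = −F/λ = −10/(-3.514) = 2.8 K.

2.8 K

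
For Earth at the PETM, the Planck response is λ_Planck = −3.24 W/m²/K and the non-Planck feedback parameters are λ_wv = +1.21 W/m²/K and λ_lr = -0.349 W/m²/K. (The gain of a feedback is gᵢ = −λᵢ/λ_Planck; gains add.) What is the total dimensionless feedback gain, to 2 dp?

0.27

Convert to gains: g_wv = 1.21/3.24 = 0.3735; g_lr = -0.349/3.24 = -0.1077.
Total gain g = 0.2658.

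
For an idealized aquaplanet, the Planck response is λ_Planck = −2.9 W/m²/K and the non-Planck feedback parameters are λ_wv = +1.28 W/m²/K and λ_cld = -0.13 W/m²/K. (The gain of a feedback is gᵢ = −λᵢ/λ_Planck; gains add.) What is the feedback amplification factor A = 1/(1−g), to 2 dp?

Convert to gains: g_wv = 1.28/2.9 = 0.4414; g_cld = -0.13/2.9 = -0.04483.
Total gain g = 0.39657.
A = 1/(1 − 0.39657) = 1.66.

1.66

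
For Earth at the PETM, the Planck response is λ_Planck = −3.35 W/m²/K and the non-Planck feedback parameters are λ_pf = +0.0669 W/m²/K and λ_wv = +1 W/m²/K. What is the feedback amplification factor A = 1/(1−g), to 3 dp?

1.467

Convert to gains: g_pf = 0.0669/3.35 = 0.01997; g_wv = 1/3.35 = 0.2985.
Total gain g = 0.31847.
A = 1/(1 − 0.31847) = 1.467.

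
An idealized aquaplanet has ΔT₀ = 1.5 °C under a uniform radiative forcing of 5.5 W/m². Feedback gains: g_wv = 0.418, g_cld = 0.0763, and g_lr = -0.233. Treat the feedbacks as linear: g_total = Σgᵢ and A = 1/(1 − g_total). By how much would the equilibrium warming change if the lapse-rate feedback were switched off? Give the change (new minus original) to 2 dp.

0.94 °C

Original: g = 0.2613, ΔT = 1.5/(1−0.2613) = 2.0306 °C.
Without lapse-rate: g' = 0.4943, ΔT' = 1.5/(1−0.4943) = 2.9662 °C.
Change = 2.9662 − 2.0306 = 0.94 °C.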